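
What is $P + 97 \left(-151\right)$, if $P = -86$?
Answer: $-14733$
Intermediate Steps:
$P + 97 \left(-151\right) = -86 + 97 \left(-151\right) = -86 - 14647 = -14733$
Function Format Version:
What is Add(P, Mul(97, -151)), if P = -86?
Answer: -14733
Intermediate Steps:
Add(P, Mul(97, -151)) = Add(-86, Mul(97, -151)) = Add(-86, -14647) = -14733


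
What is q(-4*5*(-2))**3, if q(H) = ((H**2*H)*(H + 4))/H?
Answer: 348913664000000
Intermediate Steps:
q(H) = H**2*(4 + H) (q(H) = (H**3*(4 + H))/H = H**2*(4 + H))
q(-4*5*(-2))**3 = ((-4*5*(-2))**2*(4 - 4*5*(-2)))**3 = ((-20*(-2))**2*(4 - 20*(-2)))**3 = (40**2*(4 + 40))**3 = (1600*44)**3 = 70400**3 = 348913664000000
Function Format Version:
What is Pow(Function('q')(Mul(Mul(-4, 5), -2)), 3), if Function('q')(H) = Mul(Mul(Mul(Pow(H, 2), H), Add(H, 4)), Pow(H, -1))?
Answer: 348913664000000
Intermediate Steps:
Function('q')(H) = Mul(Pow(H, 2), Add(4, H)) (Function('q')(H) = Mul(Mul(Pow(H, 3), Add(4, H)), Pow(H, -1)) = Mul(Pow(H, 2), Add(4, H)))
Pow(Function('q')(Mul(Mul(-4, 5), -2)), 3) = Pow(Mul(Pow(Mul(Mul(-4, 5), -2), 2), Add(4, Mul(Mul(-4, 5), -2))), 3) = Pow(Mul(Pow(Mul(-20, -2), 2), Add(4, Mul(-20, -2))), 3) = Pow(Mul(Pow(40, 2), Add(4, 40)), 3) = Pow(Mul(1600, 44), 3) = Pow(70400, 3) = 348913664000000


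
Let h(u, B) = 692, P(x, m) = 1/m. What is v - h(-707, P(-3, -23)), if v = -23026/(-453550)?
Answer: -156916787/226775 ≈ -691.95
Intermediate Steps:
v = 11513/226775 (v = -23026*(-1/453550) = 11513/226775 ≈ 0.050768)
v - h(-707, P(-3, -23)) = 11513/226775 - 1*692 = 11513/226775 - 692 = -156916787/226775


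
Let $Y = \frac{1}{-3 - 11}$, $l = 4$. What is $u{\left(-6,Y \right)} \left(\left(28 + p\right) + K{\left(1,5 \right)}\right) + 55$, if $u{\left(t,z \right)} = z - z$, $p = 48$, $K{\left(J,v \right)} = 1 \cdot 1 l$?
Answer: $55$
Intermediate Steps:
$K{\left(J,v \right)} = 4$ ($K{\left(J,v \right)} = 1 \cdot 1 \cdot 4 = 1 \cdot 4 = 4$)
$Y = - \frac{1}{14}$ ($Y = \frac{1}{-14} = - \frac{1}{14} \approx -0.071429$)
$u{\left(t,z \right)} = 0$
$u{\left(-6,Y \right)} \left(\left(28 + p\right) + K{\left(1,5 \right)}\right) + 55 = 0 \left(\left(28 + 48\right) + 4\right) + 55 = 0 \left(76 + 4\right) + 55 = 0 \cdot 80 + 55 = 0 + 55 = 55$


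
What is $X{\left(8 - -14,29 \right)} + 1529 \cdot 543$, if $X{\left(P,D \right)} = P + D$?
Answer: $830298$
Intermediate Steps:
$X{\left(P,D \right)} = D + P$
$X{\left(8 - -14,29 \right)} + 1529 \cdot 543 = \left(29 + \left(8 - -14\right)\right) + 1529 \cdot 543 = \left(29 + \left(8 + 14\right)\right) + 830247 = \left(29 + 22\right) + 830247 = 51 + 830247 = 830298$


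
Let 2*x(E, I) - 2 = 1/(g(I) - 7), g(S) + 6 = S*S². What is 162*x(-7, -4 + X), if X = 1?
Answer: 6399/40 ≈ 159.98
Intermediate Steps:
g(S) = -6 + S³ (g(S) = -6 + S*S² = -6 + S³)
x(E, I) = 1 + 1/(2*(-13 + I³)) (x(E, I) = 1 + 1/(2*((-6 + I³) - 7)) = 1 + 1/(2*(-13 + I³)))
162*x(-7, -4 + X) = 162*((-25/2 + (-4 + 1)³)/(-13 + (-4 + 1)³)) = 162*((-25/2 + (-3)³)/(-13 + (-3)³)) = 162*((-25/2 - 27)/(-13 - 27)) = 162*(-79/2/(-40)) = 162*(-1/40*(-79/2)) = 162*(79/80) = 6399/40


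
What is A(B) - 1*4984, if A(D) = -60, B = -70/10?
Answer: -5044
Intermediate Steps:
B = -7 (B = -70*⅒ = -7)
A(B) - 1*4984 = -60 - 1*4984 = -60 - 4984 = -5044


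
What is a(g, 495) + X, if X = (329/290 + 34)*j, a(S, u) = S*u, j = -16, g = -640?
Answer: -46017512/145 ≈ -3.1736e+5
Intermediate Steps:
X = -81512/145 (X = (329/290 + 34)*(-16) = (10189/290)*(-16) = -81512/145 ≈ -562.15)
a(g, 495) + X = -640*495 - 81512/145 = -316800 - 81512/145 = -46017512/145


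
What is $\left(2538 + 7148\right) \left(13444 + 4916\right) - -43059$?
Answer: $177878019$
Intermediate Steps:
$\left(2538 + 7148\right) \left(13444 + 4916\right) - -43059 = 9686 \cdot 18360 + 43059 = 177834960 + 43059 = 177878019$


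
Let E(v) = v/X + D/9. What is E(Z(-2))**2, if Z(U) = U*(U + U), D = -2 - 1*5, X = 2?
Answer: 841/81 ≈ 10.383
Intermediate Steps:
D = -7 (D = -2 - 5 = -7)
Z(U) = 2*U**2 (Z(U) = U*(2*U) = 2*U**2)
E(v) = -7/9 + v/2 (E(v) = v/2 - 7/9 = -7/9 + v/2)
E(Z(-2))**2 = (-7/9 + (2*(-2)**2)/2)**2 = (-7/9 + (2*4)/2)**2 = (-7/9 + (1/2)*8)**2 = (-7/9 + 4)**2 = (29/9)**2 = 841/81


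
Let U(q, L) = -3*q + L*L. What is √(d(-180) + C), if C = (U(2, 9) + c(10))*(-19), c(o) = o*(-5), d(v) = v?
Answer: I*√655 ≈ 25.593*I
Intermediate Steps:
U(q, L) = L² - 3*q (U(q, L) = -3*q + L² = L² - 3*q)
c(o) = -5*o
C = -475 (C = ((9² - 3*2) - 5*10)*(-19) = ((81 - 6) - 50)*(-19) = (75 - 50)*(-19) = 25*(-19) = -475)
√(d(-180) + C) = √(-180 - 475) = √(-655) = I*√655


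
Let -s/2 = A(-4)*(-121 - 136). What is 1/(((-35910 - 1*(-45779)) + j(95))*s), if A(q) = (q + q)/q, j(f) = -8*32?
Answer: 1/9882164 ≈ 1.0119e-7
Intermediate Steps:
j(f) = -256
A(q) = 2 (A(q) = (2*q)/q = 2)
s = 1028 (s = -4*(-121 - 136) = -4*(-257) = -2*(-514) = 1028)
1/(((-35910 - 1*(-45779)) + j(95))*s) = 1/((-35910 - 1*(-45779)) - 256*1028) = (1/1028)/((-35910 + 45779) - 256) = (1/1028)/(9869 - 256) = (1/1028)/9613 = (1/9613)*(1/1028) = 1/9882164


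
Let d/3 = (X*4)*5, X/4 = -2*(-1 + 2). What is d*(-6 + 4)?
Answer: 960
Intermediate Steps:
X = -8 (X = 4*(-2*(-1 + 2)) = 4*(-2*1) = 4*(-2) = -8)
d = -480 (d = 3*(-8*4*5) = 3*(-32*5) = 3*(-160) = -480)
d*(-6 + 4) = -480*(-6 + 4) = -480*(-2) = 960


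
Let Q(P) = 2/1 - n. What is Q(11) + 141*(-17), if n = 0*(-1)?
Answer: -2395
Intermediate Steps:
n = 0
Q(P) = 2 (Q(P) = 2/1 - 1*0 = 2*1 + 0 = 2 + 0 = 2)
Q(11) + 141*(-17) = 2 + 141*(-17) = 2 - 2397 = -2395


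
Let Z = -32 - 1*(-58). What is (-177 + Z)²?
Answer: 22801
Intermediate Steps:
Z = 26 (Z = -32 + 58 = 26)
(-177 + Z)² = (-177 + 26)² = (-151)² = 22801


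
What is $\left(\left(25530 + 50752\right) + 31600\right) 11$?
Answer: $1186702$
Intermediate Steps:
$\left(\left(25530 + 50752\right) + 31600\right) 11 = \left(76282 + 31600\right) 11 = 107882 \cdot 11 = 1186702$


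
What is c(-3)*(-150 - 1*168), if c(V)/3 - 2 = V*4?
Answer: 9540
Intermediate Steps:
c(V) = 6 + 12*V (c(V) = 6 + 3*(V*4) = 6 + 3*(4*V) = 6 + 12*V)
c(-3)*(-150 - 1*168) = (6 + 12*(-3))*(-150 - 1*168) = (6 - 36)*(-150 - 168) = -30*(-318) = 9540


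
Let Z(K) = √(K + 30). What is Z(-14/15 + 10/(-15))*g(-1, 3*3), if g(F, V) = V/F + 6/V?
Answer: -5*√710/3 ≈ -44.410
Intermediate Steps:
g(F, V) = 6/V + V/F
Z(K) = √(30 + K)
Z(-14/15 + 10/(-15))*g(-1, 3*3) = √(30 + (-14/15 + 10/(-15)))*(6/((3*3)) + (3*3)/(-1)) = √(30 + (-14*1/15 + 10*(-1/15)))*(6/9 + 9*(-1)) = √(30 + (-14/15 - ⅔))*(6*(⅑) - 9) = √(30 - 8/5)*(⅔ - 9) = √(142/5)*(-25/3) = (√710/5)*(-25/3) = -5*√710/3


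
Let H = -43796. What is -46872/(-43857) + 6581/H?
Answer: 196020355/213417908 ≈ 0.91848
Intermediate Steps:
-46872/(-43857) + 6581/H = -46872/(-43857) + 6581/(-43796) = -46872*(-1/43857) + 6581*(-1/43796) = 5208/4873 - 6581/43796 = 196020355/213417908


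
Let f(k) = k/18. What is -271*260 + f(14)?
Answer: -634133/9 ≈ -70459.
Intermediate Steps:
f(k) = k/18 (f(k) = k*(1/18) = k/18)
-271*260 + f(14) = -271*260 + (1/18)*14 = -70460 + 7/9 = -634133/9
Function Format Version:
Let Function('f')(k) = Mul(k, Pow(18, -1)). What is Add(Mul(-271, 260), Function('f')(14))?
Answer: Rational(-634133, 9) ≈ -70459.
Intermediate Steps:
Function('f')(k) = Mul(Rational(1, 18), k) (Function('f')(k) = Mul(k, Rational(1, 18)) = Mul(Rational(1, 18), k))
Add(Mul(-271, 260), Function('f')(14)) = Add(Mul(-271, 260), Mul(Rational(1, 18), 14)) = Add(-70460, Rational(7, 9)) = Rational(-634133, 9)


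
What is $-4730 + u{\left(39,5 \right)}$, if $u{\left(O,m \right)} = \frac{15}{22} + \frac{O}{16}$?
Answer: $- \frac{831931}{176} \approx -4726.9$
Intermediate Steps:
$u{\left(O,m \right)} = \frac{15}{22} + \frac{O}{16}$ ($u{\left(O,m \right)} = 15 \cdot \frac{1}{22} + O \frac{1}{16} = \frac{15}{22} + \frac{O}{16}$)
$-4730 + u{\left(39,5 \right)} = -4730 + \left(\frac{15}{22} + \frac{1}{16} \cdot 39\right) = -4730 + \left(\frac{15}{22} + \frac{39}{16}\right) = -4730 + \frac{549}{176} = - \frac{831931}{176}$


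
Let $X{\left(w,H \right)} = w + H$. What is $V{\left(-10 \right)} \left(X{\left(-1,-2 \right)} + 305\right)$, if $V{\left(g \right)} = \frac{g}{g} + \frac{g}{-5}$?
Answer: $906$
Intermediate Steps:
$X{\left(w,H \right)} = H + w$
$V{\left(g \right)} = 1 - \frac{g}{5}$ ($V{\left(g \right)} = 1 + g \left(- \frac{1}{5}\right) = 1 - \frac{g}{5}$)
$V{\left(-10 \right)} \left(X{\left(-1,-2 \right)} + 305\right) = \left(1 - -2\right) \left(\left(-2 - 1\right) + 305\right) = \left(1 + 2\right) \left(-3 + 305\right) = 3 \cdot 302 = 906$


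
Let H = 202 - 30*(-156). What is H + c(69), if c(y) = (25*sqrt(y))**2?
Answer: 48007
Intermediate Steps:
H = 4882 (H = 202 + 4680 = 4882)
c(y) = 625*y
H + c(69) = 4882 + 625*69 = 4882 + 43125 = 48007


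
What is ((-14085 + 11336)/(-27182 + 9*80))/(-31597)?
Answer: -2749/836119814 ≈ -3.2878e-6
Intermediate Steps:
((-14085 + 11336)/(-27182 + 9*80))/(-31597) = -2749/(-27182 + 720)*(-1/31597) = -2749/(-26462)*(-1/31597) = -2749*(-1/26462)*(-1/31597) = (2749/26462)*(-1/31597) = -2749/836119814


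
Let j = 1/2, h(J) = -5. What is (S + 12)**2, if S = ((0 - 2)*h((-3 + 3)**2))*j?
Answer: 289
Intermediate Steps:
j = 1/2 ≈ 0.50000
S = 5 (S = ((0 - 2)*(-5))*(1/2) = -2*(-5)*(1/2) = 10*(1/2) = 5)
(S + 12)**2 = (5 + 12)**2 = 17**2 = 289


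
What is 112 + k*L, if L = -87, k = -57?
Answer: 5071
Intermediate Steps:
112 + k*L = 112 - 57*(-87) = 112 + 4959 = 5071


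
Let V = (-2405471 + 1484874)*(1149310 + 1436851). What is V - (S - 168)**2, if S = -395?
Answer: -2380812375086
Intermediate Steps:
V = -2380812058117 (V = -920597*2586161 = -2380812058117)
V - (S - 168)**2 = -2380812058117 - (-395 - 168)**2 = -2380812058117 - 1*(-563)**2 = -2380812058117 - 1*316969 = -2380812058117 - 316969 = -2380812375086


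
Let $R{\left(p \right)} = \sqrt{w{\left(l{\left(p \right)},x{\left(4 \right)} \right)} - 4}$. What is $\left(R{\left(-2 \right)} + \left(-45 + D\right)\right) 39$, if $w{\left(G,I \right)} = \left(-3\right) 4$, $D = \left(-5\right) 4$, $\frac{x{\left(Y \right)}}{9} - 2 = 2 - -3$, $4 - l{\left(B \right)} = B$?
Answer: $-2535 + 156 i \approx -2535.0 + 156.0 i$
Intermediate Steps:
$l{\left(B \right)} = 4 - B$
$x{\left(Y \right)} = 63$ ($x{\left(Y \right)} = 18 + 9 \left(2 - -3\right) = 18 + 9 \left(2 + 3\right) = 18 + 9 \cdot 5 = 18 + 45 = 63$)
$D = -20$
$w{\left(G,I \right)} = -12$
$R{\left(p \right)} = 4 i$ ($R{\left(p \right)} = \sqrt{-12 - 4} = \sqrt{-16} = 4 i$)
$\left(R{\left(-2 \right)} + \left(-45 + D\right)\right) 39 = \left(4 i - 65\right) 39 = \left(-65 + 4 i\right) 39 = -2535 + 156 i$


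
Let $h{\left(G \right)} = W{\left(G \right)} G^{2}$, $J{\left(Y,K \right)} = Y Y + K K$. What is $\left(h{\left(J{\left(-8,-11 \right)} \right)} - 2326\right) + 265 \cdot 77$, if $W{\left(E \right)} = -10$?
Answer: $-324171$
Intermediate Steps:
$J{\left(Y,K \right)} = K^{2} + Y^{2}$ ($J{\left(Y,K \right)} = Y^{2} + K^{2} = K^{2} + Y^{2}$)
$h{\left(G \right)} = - 10 G^{2}$
$\left(h{\left(J{\left(-8,-11 \right)} \right)} - 2326\right) + 265 \cdot 77 = \left(- 10 \left(\left(-11\right)^{2} + \left(-8\right)^{2}\right)^{2} - 2326\right) + 265 \cdot 77 = \left(- 10 \left(121 + 64\right)^{2} - 2326\right) + 20405 = \left(- 10 \cdot 185^{2} - 2326\right) + 20405 = \left(\left(-10\right) 34225 - 2326\right) + 20405 = \left(-342250 - 2326\right) + 20405 = -344576 + 20405 = -324171$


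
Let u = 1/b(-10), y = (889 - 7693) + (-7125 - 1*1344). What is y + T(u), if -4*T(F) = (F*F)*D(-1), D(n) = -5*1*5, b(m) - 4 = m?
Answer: -2199287/144 ≈ -15273.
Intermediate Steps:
b(m) = 4 + m
y = -15273 (y = -6804 + (-7125 - 1344) = -6804 - 8469 = -15273)
D(n) = -25 (D(n) = -5*5 = -25)
u = -⅙ (u = 1/(4 - 10) = 1/(-6) = -⅙ ≈ -0.16667)
T(F) = 25*F²/4 (T(F) = -F*F*(-25)/4 = -F²*(-25)/4 = -(-25)*F²/4 = 25*F²/4)
y + T(u) = -15273 + 25*(-⅙)²/4 = -15273 + (25/4)*(1/36) = -15273 + 25/144 = -2199287/144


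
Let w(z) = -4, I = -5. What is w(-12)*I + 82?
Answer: 102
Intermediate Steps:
w(-12)*I + 82 = -4*(-5) + 82 = 20 + 82 = 102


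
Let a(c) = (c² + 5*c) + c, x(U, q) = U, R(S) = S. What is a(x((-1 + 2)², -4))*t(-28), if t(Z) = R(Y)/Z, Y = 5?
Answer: -5/4 ≈ -1.2500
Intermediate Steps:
t(Z) = 5/Z
a(c) = c² + 6*c
a(x((-1 + 2)², -4))*t(-28) = ((-1 + 2)²*(6 + (-1 + 2)²))*(5/(-28)) = (1²*(6 + 1²))*(5*(-1/28)) = (1*(6 + 1))*(-5/28) = (1*7)*(-5/28) = 7*(-5/28) = -5/4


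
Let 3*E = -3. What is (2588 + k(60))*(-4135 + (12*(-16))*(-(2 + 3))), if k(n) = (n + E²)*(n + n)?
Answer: -31457900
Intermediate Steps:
E = -1 (E = (⅓)*(-3) = -1)
k(n) = 2*n*(1 + n) (k(n) = (n + (-1)²)*(n + n) = (n + 1)*(2*n) = (1 + n)*(2*n) = 2*n*(1 + n))
(2588 + k(60))*(-4135 + (12*(-16))*(-(2 + 3))) = (2588 + 2*60*(1 + 60))*(-4135 + (12*(-16))*(-(2 + 3))) = (2588 + 2*60*61)*(-4135 - (-192)*5) = (2588 + 7320)*(-4135 - 192*(-5)) = 9908*(-4135 + 960) = 9908*(-3175) = -31457900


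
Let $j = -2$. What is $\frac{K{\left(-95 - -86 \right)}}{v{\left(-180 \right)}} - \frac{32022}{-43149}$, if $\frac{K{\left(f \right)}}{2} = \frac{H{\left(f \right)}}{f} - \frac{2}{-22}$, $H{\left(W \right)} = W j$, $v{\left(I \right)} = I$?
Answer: $\frac{3623101}{4746390} \approx 0.76334$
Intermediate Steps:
$H{\left(W \right)} = - 2 W$ ($H{\left(W \right)} = W \left(-2\right) = - 2 W$)
$K{\left(f \right)} = - \frac{42}{11}$ ($K{\left(f \right)} = 2 \left(\frac{\left(-2\right) f}{f} - \frac{2}{-22}\right) = 2 \left(-2 - - \frac{1}{11}\right) = 2 \left(-2 + \frac{1}{11}\right) = 2 \left(- \frac{21}{11}\right) = - \frac{42}{11}$)
$\frac{K{\left(-95 - -86 \right)}}{v{\left(-180 \right)}} - \frac{32022}{-43149} = - \frac{42}{11 \left(-180\right)} - \frac{32022}{-43149} = \left(- \frac{42}{11}\right) \left(- \frac{1}{180}\right) - - \frac{10674}{14383} = \frac{7}{330} + \frac{10674}{14383} = \frac{3623101}{4746390}$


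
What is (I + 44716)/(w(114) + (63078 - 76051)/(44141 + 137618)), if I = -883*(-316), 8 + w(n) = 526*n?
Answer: 58843385696/10897529631 ≈ 5.3997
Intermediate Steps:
w(n) = -8 + 526*n
I = 279028
(I + 44716)/(w(114) + (63078 - 76051)/(44141 + 137618)) = (279028 + 44716)/((-8 + 526*114) + (63078 - 76051)/(44141 + 137618)) = 323744/((-8 + 59964) - 12973/181759) = 323744/(59956 - 12973*1/181759) = 323744/(59956 - 12973/181759) = 323744/(10897529631/181759) = 323744*(181759/10897529631) = 58843385696/10897529631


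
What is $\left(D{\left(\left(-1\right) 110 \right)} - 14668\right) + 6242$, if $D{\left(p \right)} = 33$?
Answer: $-8393$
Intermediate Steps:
$\left(D{\left(\left(-1\right) 110 \right)} - 14668\right) + 6242 = \left(33 - 14668\right) + 6242 = -14635 + 6242 = -8393$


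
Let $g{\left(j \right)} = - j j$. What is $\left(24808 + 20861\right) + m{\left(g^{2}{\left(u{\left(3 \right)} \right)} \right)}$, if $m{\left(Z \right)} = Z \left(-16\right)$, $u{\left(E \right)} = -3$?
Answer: $44373$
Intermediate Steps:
$g{\left(j \right)} = - j^{2}$
$m{\left(Z \right)} = - 16 Z$
$\left(24808 + 20861\right) + m{\left(g^{2}{\left(u{\left(3 \right)} \right)} \right)} = \left(24808 + 20861\right) - 16 \left(- \left(-3\right)^{2}\right)^{2} = 45669 - 16 \left(\left(-1\right) 9\right)^{2} = 45669 - 16 \left(-9\right)^{2} = 45669 - 1296 = 44373$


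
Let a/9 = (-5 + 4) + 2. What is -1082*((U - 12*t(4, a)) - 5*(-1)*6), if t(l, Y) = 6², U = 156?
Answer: 266172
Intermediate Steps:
a = 9 (a = 9*((-5 + 4) + 2) = 9*(-1 + 2) = 9*1 = 9)
t(l, Y) = 36
-1082*((U - 12*t(4, a)) - 5*(-1)*6) = -1082*((156 - 12*36) - 5*(-1)*6) = -1082*((156 - 1*432) + 5*6) = -1082*((156 - 432) + 30) = -1082*(-276 + 30) = -1082*(-246) = 266172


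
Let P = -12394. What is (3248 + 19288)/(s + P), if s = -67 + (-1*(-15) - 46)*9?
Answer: -5634/3185 ≈ -1.7689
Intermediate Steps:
s = -346 (s = -67 + (15 - 46)*9 = -67 - 31*9 = -67 - 279 = -346)
(3248 + 19288)/(s + P) = (3248 + 19288)/(-346 - 12394) = 22536/(-12740) = 22536*(-1/12740) = -5634/3185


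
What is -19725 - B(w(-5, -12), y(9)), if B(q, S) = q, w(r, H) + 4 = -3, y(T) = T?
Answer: -19718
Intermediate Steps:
w(r, H) = -7 (w(r, H) = -4 - 3 = -7)
-19725 - B(w(-5, -12), y(9)) = -19725 - 1*(-7) = -19725 + 7 = -19718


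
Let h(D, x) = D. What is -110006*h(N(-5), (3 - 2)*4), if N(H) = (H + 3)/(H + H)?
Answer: -110006/5 ≈ -22001.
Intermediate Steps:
N(H) = (3 + H)/(2*H) (N(H) = (3 + H)/((2*H)) = (3 + H)*(1/(2*H)) = (3 + H)/(2*H))
-110006*h(N(-5), (3 - 2)*4) = -55003*(3 - 5)/(-5) = -55003*(-1)*(-2)/5 = -110006*⅕ = -110006/5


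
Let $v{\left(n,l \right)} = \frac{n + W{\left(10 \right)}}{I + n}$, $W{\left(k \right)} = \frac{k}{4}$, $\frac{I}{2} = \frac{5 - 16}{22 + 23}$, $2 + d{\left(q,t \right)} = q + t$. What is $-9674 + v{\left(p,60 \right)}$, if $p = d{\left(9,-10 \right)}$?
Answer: $- \frac{3037591}{314} \approx -9673.9$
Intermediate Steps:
$d{\left(q,t \right)} = -2 + q + t$ ($d{\left(q,t \right)} = -2 + \left(q + t\right) = -2 + q + t$)
$I = - \frac{22}{45}$ ($I = 2 \frac{5 - 16}{22 + 23} = 2 \left(- \frac{11}{45}\right) = - \frac{22}{45} \approx -0.48889$)
$p = -3$ ($p = -2 + 9 - 10 = -3$)
$W{\left(k \right)} = \frac{k}{4}$ ($W{\left(k \right)} = k \frac{1}{4} = \frac{k}{4}$)
$v{\left(n,l \right)} = \frac{\frac{5}{2} + n}{- \frac{22}{45} + n}$ ($v{\left(n,l \right)} = \frac{n + \frac{1}{4} \cdot 10}{- \frac{22}{45} + n} = \frac{n + \frac{5}{2}}{- \frac{22}{45} + n} = \frac{\frac{5}{2} + n}{- \frac{22}{45} + n}$)
$-9674 + v{\left(p,60 \right)} = -9674 + \frac{45 \left(5 + 2 \left(-3\right)\right)}{2 \left(-22 + 45 \left(-3\right)\right)} = -9674 + \frac{45 \left(5 - 6\right)}{2 \left(-22 - 135\right)} = -9674 + \frac{45}{2} \frac{1}{-157} \left(-1\right) = -9674 + \frac{45}{2} \left(- \frac{1}{157}\right) \left(-1\right) = -9674 + \frac{45}{314} = - \frac{3037591}{314}$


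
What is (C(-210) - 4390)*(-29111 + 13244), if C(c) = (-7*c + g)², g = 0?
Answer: -34217344170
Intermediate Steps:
C(c) = 49*c² (C(c) = (-7*c + 0)² = (-7*c)² = 49*c²)
(C(-210) - 4390)*(-29111 + 13244) = (49*(-210)² - 4390)*(-29111 + 13244) = (49*44100 - 4390)*(-15867) = (2160900 - 4390)*(-15867) = 2156510*(-15867) = -34217344170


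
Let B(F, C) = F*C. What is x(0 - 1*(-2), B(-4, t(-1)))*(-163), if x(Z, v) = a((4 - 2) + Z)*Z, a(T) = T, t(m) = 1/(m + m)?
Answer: -1304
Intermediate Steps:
t(m) = 1/(2*m)
B(F, C) = C*F
x(Z, v) = Z*(2 + Z) (x(Z, v) = ((4 - 2) + Z)*Z = (2 + Z)*Z = Z*(2 + Z))
x(0 - 1*(-2), B(-4, t(-1)))*(-163) = ((0 - 1*(-2))*(2 + (0 - 1*(-2))))*(-163) = ((0 + 2)*(2 + (0 + 2)))*(-163) = (2*(2 + 2))*(-163) = (2*4)*(-163) = 8*(-163) = -1304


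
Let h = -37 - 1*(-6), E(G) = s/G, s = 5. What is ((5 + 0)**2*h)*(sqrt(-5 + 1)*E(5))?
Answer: -1550*I ≈ -1550.0*I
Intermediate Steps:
E(G) = 5/G
h = -31 (h = -37 + 6 = -31)
((5 + 0)**2*h)*(sqrt(-5 + 1)*E(5)) = ((5 + 0)**2*(-31))*(sqrt(-5 + 1)*(5/5)) = (5**2*(-31))*(sqrt(-4)*(5*(1/5))) = (25*(-31))*((2*I)*1) = -1550*I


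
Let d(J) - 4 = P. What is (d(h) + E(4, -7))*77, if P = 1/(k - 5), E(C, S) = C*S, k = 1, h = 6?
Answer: -7469/4 ≈ -1867.3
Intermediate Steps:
P = -¼ (P = 1/(1 - 5) = 1/(-4) = -¼ ≈ -0.25000)
d(J) = 15/4 (d(J) = 4 - ¼ = 15/4)
(d(h) + E(4, -7))*77 = (15/4 + 4*(-7))*77 = (15/4 - 28)*77 = -97/4*77 = -7469/4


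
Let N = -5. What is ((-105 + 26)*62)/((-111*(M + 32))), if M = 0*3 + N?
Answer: 4898/2997 ≈ 1.6343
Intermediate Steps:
M = -5 (M = 0*3 - 5 = 0 - 5 = -5)
((-105 + 26)*62)/((-111*(M + 32))) = ((-105 + 26)*62)/((-111*(-5 + 32))) = (-79*62)/((-111*27)) = -4898/(-2997) = -4898*(-1/2997) = 4898/2997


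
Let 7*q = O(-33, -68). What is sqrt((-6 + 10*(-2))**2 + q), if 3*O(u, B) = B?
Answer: 4*sqrt(18543)/21 ≈ 25.938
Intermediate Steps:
O(u, B) = B/3
q = -68/21 (q = ((1/3)*(-68))/7 = (1/7)*(-68/3) = -68/21 ≈ -3.2381)
sqrt((-6 + 10*(-2))**2 + q) = sqrt((-6 + 10*(-2))**2 - 68/21) = sqrt((-6 - 20)**2 - 68/21) = sqrt((-26)**2 - 68/21) = sqrt(676 - 68/21) = sqrt(14128/21) = 4*sqrt(18543)/21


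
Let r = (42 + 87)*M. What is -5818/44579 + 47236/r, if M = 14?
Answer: 149659024/5750691 ≈ 26.025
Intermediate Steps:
r = 1806 (r = (42 + 87)*14 = 129*14 = 1806)
-5818/44579 + 47236/r = -5818/44579 + 47236/1806 = -5818*1/44579 + 47236*(1/1806) = -5818/44579 + 3374/129 = 149659024/5750691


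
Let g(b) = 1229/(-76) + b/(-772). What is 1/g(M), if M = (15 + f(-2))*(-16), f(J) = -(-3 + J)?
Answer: -14668/231117 ≈ -0.063466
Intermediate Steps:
f(J) = 3 - J
M = -320 (M = (15 + (3 - 1*(-2)))*(-16) = (15 + (3 + 2))*(-16) = (15 + 5)*(-16) = 20*(-16) = -320)
g(b) = -1229/76 - b/772 (g(b) = 1229*(-1/76) + b*(-1/772) = -1229/76 - b/772)
1/g(M) = 1/(-1229/76 - 1/772*(-320)) = 1/(-1229/76 + 80/193) = 1/(-231117/14668) = -14668/231117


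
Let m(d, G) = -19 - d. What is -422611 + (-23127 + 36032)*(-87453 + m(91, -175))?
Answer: -1130423126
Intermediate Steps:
-422611 + (-23127 + 36032)*(-87453 + m(91, -175)) = -422611 + (-23127 + 36032)*(-87453 + (-19 - 1*91)) = -422611 + 12905*(-87453 + (-19 - 91)) = -422611 + 12905*(-87453 - 110) = -422611 + 12905*(-87563) = -422611 - 1130000515 = -1130423126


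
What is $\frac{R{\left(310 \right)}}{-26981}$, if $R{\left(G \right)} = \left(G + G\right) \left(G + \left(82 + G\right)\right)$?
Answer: $- \frac{435240}{26981} \approx -16.131$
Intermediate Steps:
$R{\left(G \right)} = 2 G \left(82 + 2 G\right)$
$\frac{R{\left(310 \right)}}{-26981} = \frac{4 \cdot 310 \left(41 + 310\right)}{-26981} = 4 \cdot 310 \cdot 351 \left(- \frac{1}{26981}\right) = 435240 \left(- \frac{1}{26981}\right) = - \frac{435240}{26981}$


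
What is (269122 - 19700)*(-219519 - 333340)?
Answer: -137895197498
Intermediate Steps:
(269122 - 19700)*(-219519 - 333340) = 249422*(-552859) = -137895197498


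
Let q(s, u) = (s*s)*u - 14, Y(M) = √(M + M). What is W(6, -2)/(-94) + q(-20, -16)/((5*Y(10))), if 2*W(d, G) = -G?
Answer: -1/94 - 3207*√5/25 ≈ -286.85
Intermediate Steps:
W(d, G) = -G/2 (W(d, G) = (-G)/2 = -G/2)
Y(M) = √2*√M (Y(M) = √(2*M) = √2*√M)
q(s, u) = -14 + u*s² (q(s, u) = s²*u - 14 = u*s² - 14 = -14 + u*s²)
W(6, -2)/(-94) + q(-20, -16)/((5*Y(10))) = -½*(-2)/(-94) + (-14 - 16*(-20)²)/((5*(√2*√10))) = 1*(-1/94) + (-14 - 16*400)/((5*(2*√5))) = -1/94 + (-14 - 6400)/((10*√5)) = -1/94 - 3207*√5/25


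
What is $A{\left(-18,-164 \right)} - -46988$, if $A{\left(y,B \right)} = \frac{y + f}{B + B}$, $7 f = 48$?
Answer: $\frac{53942263}{1148} \approx 46988.0$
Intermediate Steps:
$f = \frac{48}{7}$ ($f = \frac{1}{7} \cdot 48 = \frac{48}{7} \approx 6.8571$)
$A{\left(y,B \right)} = \frac{\frac{48}{7} + y}{2 B}$ ($A{\left(y,B \right)} = \frac{y + \frac{48}{7}}{B + B} = \frac{\frac{48}{7} + y}{2 B}$)
$A{\left(-18,-164 \right)} - -46988 = \frac{48 + 7 \left(-18\right)}{14 \left(-164\right)} - -46988 = \frac{1}{14} \left(- \frac{1}{164}\right) \left(48 - 126\right) + 46988 = \frac{1}{14} \left(- \frac{1}{164}\right) \left(-78\right) + 46988 = \frac{39}{1148} + 46988 = \frac{53942263}{1148}$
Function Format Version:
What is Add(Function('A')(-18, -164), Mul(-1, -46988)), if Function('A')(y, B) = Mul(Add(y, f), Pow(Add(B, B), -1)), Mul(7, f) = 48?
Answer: Rational(53942263, 1148) ≈ 46988.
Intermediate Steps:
f = Rational(48, 7) (f = Mul(Rational(1, 7), 48) = Rational(48, 7) ≈ 6.8571)
Function('A')(y, B) = Mul(Rational(1, 2), Pow(B, -1), Add(Rational(48, 7), y)) (Function('A')(y, B) = Mul(Add(y, Rational(48, 7)), Pow(Add(B, B), -1)) = Mul(Add(Rational(48, 7), y), Pow(Mul(2, B), -1)) = Mul(Add(Rational(48, 7), y), Mul(Rational(1, 2), Pow(B, -1))) = Mul(Rational(1, 2), Pow(B, -1), Add(Rational(48, 7), y)))
Add(Function('A')(-18, -164), Mul(-1, -46988)) = Add(Mul(Rational(1, 14), Pow(-164, -1), Add(48, Mul(7, -18))), Mul(-1, -46988)) = Add(Mul(Rational(1, 14), Rational(-1, 164), Add(48, -126)), 46988) = Add(Mul(Rational(1, 14), Rational(-1, 164), -78), 46988) = Add(Rational(39, 1148), 46988) = Rational(53942263, 1148)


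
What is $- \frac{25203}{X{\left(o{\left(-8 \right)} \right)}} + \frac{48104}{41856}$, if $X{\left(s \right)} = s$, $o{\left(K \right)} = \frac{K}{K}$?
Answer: $- \frac{131856083}{5232} \approx -25202.0$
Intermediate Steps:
$o{\left(K \right)} = 1$
$- \frac{25203}{X{\left(o{\left(-8 \right)} \right)}} + \frac{48104}{41856} = - \frac{25203}{1} + \frac{48104}{41856} = \left(-25203\right) 1 + 48104 \cdot \frac{1}{41856} = -25203 + \frac{6013}{5232} = - \frac{131856083}{5232}$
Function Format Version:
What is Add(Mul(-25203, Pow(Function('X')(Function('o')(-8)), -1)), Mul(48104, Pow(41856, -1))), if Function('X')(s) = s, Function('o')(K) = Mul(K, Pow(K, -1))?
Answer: Rational(-131856083, 5232) ≈ -25202.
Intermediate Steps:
Function('o')(K) = 1
Add(Mul(-25203, Pow(Function('X')(Function('o')(-8)), -1)), Mul(48104, Pow(41856, -1))) = Add(Mul(-25203, Pow(1, -1)), Mul(48104, Pow(41856, -1))) = Add(Mul(-25203, 1), Mul(48104, Rational(1, 41856))) = Add(-25203, Rational(6013, 5232)) = Rational(-131856083, 5232)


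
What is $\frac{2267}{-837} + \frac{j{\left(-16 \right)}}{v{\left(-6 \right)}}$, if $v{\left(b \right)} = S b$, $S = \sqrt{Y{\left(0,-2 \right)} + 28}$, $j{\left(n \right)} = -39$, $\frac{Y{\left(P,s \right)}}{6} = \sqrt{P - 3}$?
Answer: $- \frac{2267}{837} + \frac{13 \sqrt{2}}{4 \sqrt{14 + 3 i \sqrt{3}}} \approx -1.5378 - 0.21024 i$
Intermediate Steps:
$Y{\left(P,s \right)} = 6 \sqrt{-3 + P}$ ($Y{\left(P,s \right)} = 6 \sqrt{P - 3} = 6 \sqrt{-3 + P}$)
$S = \sqrt{28 + 6 i \sqrt{3}}$ ($S = \sqrt{6 \sqrt{-3 + 0} + 28} = \sqrt{6 \sqrt{-3} + 28} = \sqrt{6 i \sqrt{3} + 28} = \sqrt{28 + 6 i \sqrt{3}} \approx 5.379 + 0.96601 i$)
$v{\left(b \right)} = b \sqrt{28 + 6 i \sqrt{3}}$ ($v{\left(b \right)} = \sqrt{28 + 6 i \sqrt{3}} b = b \sqrt{28 + 6 i \sqrt{3}}$)
$\frac{2267}{-837} + \frac{j{\left(-16 \right)}}{v{\left(-6 \right)}} = \frac{2267}{-837} - \frac{39}{\left(-6\right) \sqrt{28 + 6 i \sqrt{3}}} = 2267 \left(- \frac{1}{837}\right) - 39 \left(- \frac{1}{6 \sqrt{28 + 6 i \sqrt{3}}}\right) = - \frac{2267}{837} + \frac{13}{2 \sqrt{28 + 6 i \sqrt{3}}}$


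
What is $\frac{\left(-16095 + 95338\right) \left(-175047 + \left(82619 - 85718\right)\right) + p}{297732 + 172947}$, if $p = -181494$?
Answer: $- \frac{4705668324}{156893} \approx -29993.0$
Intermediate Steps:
$\frac{\left(-16095 + 95338\right) \left(-175047 + \left(82619 - 85718\right)\right) + p}{297732 + 172947} = \frac{\left(-16095 + 95338\right) \left(-175047 + \left(82619 - 85718\right)\right) - 181494}{297732 + 172947} = \frac{79243 \left(-175047 - 3099\right) - 181494}{470679} = \left(79243 \left(-178146\right) - 181494\right) \frac{1}{470679} = \left(-14116823478 - 181494\right) \frac{1}{470679} = \left(-14117004972\right) \frac{1}{470679} = - \frac{4705668324}{156893}$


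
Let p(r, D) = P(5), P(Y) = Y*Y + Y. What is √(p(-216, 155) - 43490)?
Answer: 2*I*√10865 ≈ 208.47*I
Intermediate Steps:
P(Y) = Y + Y² (P(Y) = Y² + Y = Y + Y²)
p(r, D) = 30 (p(r, D) = 5*(1 + 5) = 5*6 = 30)
√(p(-216, 155) - 43490) = √(30 - 43490) = √(-43460) = 2*I*√10865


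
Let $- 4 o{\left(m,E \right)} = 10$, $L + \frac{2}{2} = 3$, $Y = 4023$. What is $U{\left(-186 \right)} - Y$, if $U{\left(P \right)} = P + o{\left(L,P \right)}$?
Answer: $- \frac{8423}{2} \approx -4211.5$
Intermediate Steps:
$L = 2$ ($L = -1 + 3 = 2$)
$o{\left(m,E \right)} = - \frac{5}{2}$ ($o{\left(m,E \right)} = \left(- \frac{1}{4}\right) 10 = - \frac{5}{2}$)
$U{\left(P \right)} = - \frac{5}{2} + P$ ($U{\left(P \right)} = P - \frac{5}{2} = - \frac{5}{2} + P$)
$U{\left(-186 \right)} - Y = \left(- \frac{5}{2} - 186\right) - 4023 = - \frac{377}{2} - 4023 = - \frac{8423}{2}$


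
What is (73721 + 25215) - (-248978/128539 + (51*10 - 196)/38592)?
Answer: 245394611488049/2480288544 ≈ 98938.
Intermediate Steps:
(73721 + 25215) - (-248978/128539 + (51*10 - 196)/38592) = 98936 - (-248978*1/128539 + (510 - 196)*(1/38592)) = 98936 - (-248978/128539 + 314*(1/38592)) = 98936 - (-248978/128539 + 157/19296) = 98936 - 1*(-4784098865/2480288544) = 98936 + 4784098865/2480288544 = 245394611488049/2480288544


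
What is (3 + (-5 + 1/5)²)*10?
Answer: 1302/5 ≈ 260.40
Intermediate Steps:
(3 + (-5 + 1/5)²)*10 = (3 + (-5 + 1*(⅕))²)*10 = (3 + (-5 + ⅕)²)*10 = (3 + (-24/5)²)*10 = (3 + 576/25)*10 = (651/25)*10 = 1302/5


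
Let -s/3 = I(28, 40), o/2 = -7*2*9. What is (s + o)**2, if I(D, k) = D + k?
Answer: 207936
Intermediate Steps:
o = -252 (o = 2*(-7*2*9) = 2*(-14*9) = 2*(-126) = -252)
s = -204 (s = -3*(28 + 40) = -3*68 = -204)
(s + o)**2 = (-204 - 252)**2 = (-456)**2 = 207936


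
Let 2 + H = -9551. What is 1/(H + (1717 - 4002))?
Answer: -1/11838 ≈ -8.4474e-5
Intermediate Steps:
H = -9553 (H = -2 - 9551 = -9553)
1/(H + (1717 - 4002)) = 1/(-9553 + (1717 - 4002)) = 1/(-9553 - 2285) = 1/(-11838) = -1/11838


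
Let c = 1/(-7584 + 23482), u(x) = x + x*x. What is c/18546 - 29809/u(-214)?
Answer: -488278551755/746644069292 ≈ -0.65396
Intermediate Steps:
u(x) = x + x²
c = 1/15898 ≈ 6.2901e-5
c/18546 - 29809/u(-214) = (1/15898)/18546 - 29809*(-1/(214*(1 - 214))) = (1/15898)*(1/18546) - 29809/((-214*(-213))) = 1/294844308 - 29809/45582 = -488278551755/746644069292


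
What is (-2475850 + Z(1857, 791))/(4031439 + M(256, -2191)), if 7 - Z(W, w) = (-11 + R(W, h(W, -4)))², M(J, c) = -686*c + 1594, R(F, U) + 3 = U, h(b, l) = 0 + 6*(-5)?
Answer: -2477779/5536059 ≈ -0.44757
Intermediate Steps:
h(b, l) = -30 (h(b, l) = 0 - 30 = -30)
R(F, U) = -3 + U
M(J, c) = 1594 - 686*c
Z(W, w) = -1929 (Z(W, w) = 7 - (-11 + (-3 - 30))² = 7 - (-11 - 33)² = 7 - 1*(-44)² = 7 - 1*1936 = 7 - 1936 = -1929)
(-2475850 + Z(1857, 791))/(4031439 + M(256, -2191)) = (-2475850 - 1929)/(4031439 + (1594 - 686*(-2191))) = -2477779/(4031439 + (1594 + 1503026)) = -2477779/(4031439 + 1504620) = -2477779/5536059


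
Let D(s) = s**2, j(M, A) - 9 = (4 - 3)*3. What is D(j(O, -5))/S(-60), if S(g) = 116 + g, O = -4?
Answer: 18/7 ≈ 2.5714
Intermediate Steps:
j(M, A) = 12 (j(M, A) = 9 + (4 - 3)*3 = 9 + 1*3 = 9 + 3 = 12)
D(j(O, -5))/S(-60) = 12**2/(116 - 60) = 144/56 = 144*(1/56) = 18/7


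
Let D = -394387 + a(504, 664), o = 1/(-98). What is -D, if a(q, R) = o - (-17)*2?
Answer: 38646595/98 ≈ 3.9435e+5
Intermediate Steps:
o = -1/98 ≈ -0.010204
a(q, R) = 3331/98 (a(q, R) = -1/98 - (-17)*2 = -1/98 - 1*(-34) = -1/98 + 34 = 3331/98)
D = -38646595/98 (D = -394387 + 3331/98 = -38646595/98 ≈ -3.9435e+5)
-D = -1*(-38646595/98) = 38646595/98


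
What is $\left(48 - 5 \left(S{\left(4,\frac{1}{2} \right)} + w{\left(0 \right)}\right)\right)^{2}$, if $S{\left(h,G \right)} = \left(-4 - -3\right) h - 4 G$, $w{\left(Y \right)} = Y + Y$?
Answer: $6084$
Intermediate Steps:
$w{\left(Y \right)} = 2 Y$
$S{\left(h,G \right)} = - h - 4 G$ ($S{\left(h,G \right)} = \left(-4 + 3\right) h - 4 G = - h - 4 G$)
$\left(48 - 5 \left(S{\left(4,\frac{1}{2} \right)} + w{\left(0 \right)}\right)\right)^{2} = \left(48 - 5 \left(\left(\left(-1\right) 4 - \frac{4}{2}\right) + 2 \cdot 0\right)\right)^{2} = \left(48 - 5 \left(\left(-4 - 2\right) + 0\right)\right)^{2} = \left(48 - 5 \left(-6 + 0\right)\right)^{2} = \left(48 - -30\right)^{2} = \left(48 + 30\right)^{2} = 78^{2} = 6084$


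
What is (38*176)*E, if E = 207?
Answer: 1384416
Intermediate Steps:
(38*176)*E = (38*176)*207 = 6688*207 = 1384416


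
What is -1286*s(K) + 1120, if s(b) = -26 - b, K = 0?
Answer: 34556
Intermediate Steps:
-1286*s(K) + 1120 = -1286*(-26 - 1*0) + 1120 = -1286*(-26 + 0) + 1120 = -1286*(-26) + 1120 = 33436 + 1120 = 34556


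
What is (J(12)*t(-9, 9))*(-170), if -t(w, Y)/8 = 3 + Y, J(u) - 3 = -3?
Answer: 0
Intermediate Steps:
J(u) = 0 (J(u) = 3 - 3 = 0)
t(w, Y) = -24 - 8*Y (t(w, Y) = -8*(3 + Y) = -24 - 8*Y)
(J(12)*t(-9, 9))*(-170) = (0*(-24 - 8*9))*(-170) = (0*(-24 - 72))*(-170) = (0*(-96))*(-170) = 0*(-170) = 0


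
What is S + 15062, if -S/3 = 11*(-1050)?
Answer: 49712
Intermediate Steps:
S = 34650 (S = -33*(-1050) = -3*(-11550) = 34650)
S + 15062 = 34650 + 15062 = 49712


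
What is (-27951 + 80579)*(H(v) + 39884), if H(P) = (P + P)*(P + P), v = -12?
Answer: 2129328880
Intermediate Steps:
H(P) = 4*P² (H(P) = (2*P)*(2*P) = 4*P²)
(-27951 + 80579)*(H(v) + 39884) = (-27951 + 80579)*(4*(-12)² + 39884) = 52628*(4*144 + 39884) = 52628*(576 + 39884) = 52628*40460 = 2129328880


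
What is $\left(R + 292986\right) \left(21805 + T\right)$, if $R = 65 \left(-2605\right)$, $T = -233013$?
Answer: $-26118192488$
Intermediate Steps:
$R = -169325$
$\left(R + 292986\right) \left(21805 + T\right) = \left(-169325 + 292986\right) \left(21805 - 233013\right) = 123661 \left(-211208\right) = -26118192488$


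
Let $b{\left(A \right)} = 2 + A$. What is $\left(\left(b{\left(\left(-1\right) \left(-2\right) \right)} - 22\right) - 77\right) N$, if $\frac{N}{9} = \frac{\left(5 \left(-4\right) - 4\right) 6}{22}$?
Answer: $\frac{61560}{11} \approx 5596.4$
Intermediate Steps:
$N = - \frac{648}{11}$ ($N = 9 \frac{\left(5 \left(-4\right) - 4\right) 6}{22} = 9 \left(-20 - 4\right) 6 \cdot \frac{1}{22} = 9 \left(-24\right) 6 \cdot \frac{1}{22} = 9 \left(\left(-144\right) \frac{1}{22}\right) = 9 \left(- \frac{72}{11}\right) = - \frac{648}{11} \approx -58.909$)
$\left(\left(b{\left(\left(-1\right) \left(-2\right) \right)} - 22\right) - 77\right) N = \left(\left(\left(2 - -2\right) - 22\right) - 77\right) \left(- \frac{648}{11}\right) = \left(\left(\left(2 + 2\right) - 22\right) - 77\right) \left(- \frac{648}{11}\right) = \left(\left(4 - 22\right) - 77\right) \left(- \frac{648}{11}\right) = \left(-18 - 77\right) \left(- \frac{648}{11}\right) = \left(-95\right) \left(- \frac{648}{11}\right) = \frac{61560}{11}$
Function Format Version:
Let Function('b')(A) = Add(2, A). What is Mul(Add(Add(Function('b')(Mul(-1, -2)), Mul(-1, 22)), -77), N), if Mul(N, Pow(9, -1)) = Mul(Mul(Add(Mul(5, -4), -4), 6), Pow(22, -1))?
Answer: Rational(61560, 11) ≈ 5596.4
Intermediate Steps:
N = Rational(-648, 11) (N = Mul(9, Mul(Mul(Add(Mul(5, -4), -4), 6), Pow(22, -1))) = Mul(9, Mul(Mul(Add(-20, -4), 6), Rational(1, 22))) = Mul(9, Mul(Mul(-24, 6), Rational(1, 22))) = Mul(9, Mul(-144, Rational(1, 22))) = Mul(9, Rational(-72, 11)) = Rational(-648, 11) ≈ -58.909)
Mul(Add(Add(Function('b')(Mul(-1, -2)), Mul(-1, 22)), -77), N) = Mul(Add(Add(Add(2, Mul(-1, -2)), Mul(-1, 22)), -77), Rational(-648, 11)) = Mul(Add(Add(Add(2, 2), -22), -77), Rational(-648, 11)) = Mul(Add(Add(4, -22), -77), Rational(-648, 11)) = Mul(Add(-18, -77), Rational(-648, 11)) = Mul(-95, Rational(-648, 11)) = Rational(61560, 11)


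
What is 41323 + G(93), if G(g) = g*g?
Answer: 49972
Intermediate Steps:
G(g) = g²
41323 + G(93) = 41323 + 93² = 41323 + 8649 = 49972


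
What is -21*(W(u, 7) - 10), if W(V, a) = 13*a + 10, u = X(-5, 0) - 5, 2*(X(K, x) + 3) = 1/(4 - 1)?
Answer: -1911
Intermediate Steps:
X(K, x) = -17/6 (X(K, x) = -3 + 1/(2*(4 - 1)) = -3 + (½)/3 = -3 + (½)*(⅓) = -3 + ⅙ = -17/6)
u = -47/6 (u = -17/6 - 5 = -47/6 ≈ -7.8333)
W(V, a) = 10 + 13*a
-21*(W(u, 7) - 10) = -21*((10 + 13*7) - 10) = -21*((10 + 91) - 10) = -21*(101 - 10) = -21*91 = -1911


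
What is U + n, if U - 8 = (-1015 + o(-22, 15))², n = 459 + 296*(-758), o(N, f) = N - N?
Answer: 806324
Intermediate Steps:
o(N, f) = 0
n = -223909 (n = 459 - 224368 = -223909)
U = 1030233 (U = 8 + (-1015 + 0)² = 8 + (-1015)² = 8 + 1030225 = 1030233)
U + n = 1030233 - 223909 = 806324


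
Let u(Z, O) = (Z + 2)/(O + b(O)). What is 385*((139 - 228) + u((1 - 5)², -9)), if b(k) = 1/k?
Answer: -1436050/41 ≈ -35026.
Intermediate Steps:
u(Z, O) = (2 + Z)/(O + 1/O) (u(Z, O) = (Z + 2)/(O + 1/O) = (2 + Z)/(O + 1/O))
385*((139 - 228) + u((1 - 5)², -9)) = 385*((139 - 228) - 9*(2 + (1 - 5)²)/(1 + (-9)²)) = 385*(-89 - 9*(2 + (-4)²)/(1 + 81)) = 385*(-89 - 9*(2 + 16)/82) = 385*(-89 - 9*1/82*18) = 385*(-89 - 81/41) = 385*(-3730/41) = -1436050/41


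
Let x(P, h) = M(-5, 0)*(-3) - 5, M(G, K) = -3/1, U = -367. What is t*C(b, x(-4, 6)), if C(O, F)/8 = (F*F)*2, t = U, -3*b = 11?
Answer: -93952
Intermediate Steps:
M(G, K) = -3 (M(G, K) = -3*1 = -3)
b = -11/3 (b = -⅓*11 = -11/3 ≈ -3.6667)
x(P, h) = 4 (x(P, h) = -3*(-3) - 5 = 9 - 5 = 4)
t = -367
C(O, F) = 16*F² (C(O, F) = 8*((F*F)*2) = 8*(F²*2) = 8*(2*F²) = 16*F²)
t*C(b, x(-4, 6)) = -5872*4² = -5872*16 = -367*256 = -93952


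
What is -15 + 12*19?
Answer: 213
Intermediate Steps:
-15 + 12*19 = -15 + 228 = 213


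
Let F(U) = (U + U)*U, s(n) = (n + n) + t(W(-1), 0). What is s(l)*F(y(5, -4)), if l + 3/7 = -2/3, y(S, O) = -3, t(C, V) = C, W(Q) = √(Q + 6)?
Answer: -276/7 + 18*√5 ≈ 0.82065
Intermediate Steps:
W(Q) = √(6 + Q)
l = -23/21 (l = -3/7 - 2/3 = -3/7 - 2*⅓ = -3/7 - ⅔ = -23/21 ≈ -1.0952)
s(n) = √5 + 2*n (s(n) = (n + n) + √(6 - 1) = 2*n + √5 = √5 + 2*n)
F(U) = 2*U² (F(U) = (2*U)*U = 2*U²)
s(l)*F(y(5, -4)) = (√5 + 2*(-23/21))*(2*(-3)²) = (√5 - 46/21)*(2*9) = (-46/21 + √5)*18 = -276/7 + 18*√5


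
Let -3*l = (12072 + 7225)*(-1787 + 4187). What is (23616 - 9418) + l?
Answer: -15423402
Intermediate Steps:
l = -15437600 (l = -(12072 + 7225)*(-1787 + 4187)/3 = -19297*2400/3 = -1/3*46312800 = -15437600)
(23616 - 9418) + l = (23616 - 9418) - 15437600 = 14198 - 15437600 = -15423402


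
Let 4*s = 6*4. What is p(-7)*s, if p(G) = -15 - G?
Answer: -48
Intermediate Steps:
s = 6 (s = (6*4)/4 = (1/4)*24 = 6)
p(-7)*s = (-15 - 1*(-7))*6 = (-15 + 7)*6 = -8*6 = -48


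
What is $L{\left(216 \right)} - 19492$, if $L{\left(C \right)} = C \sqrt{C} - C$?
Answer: $-19708 + 1296 \sqrt{6} \approx -16533.0$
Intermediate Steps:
$L{\left(C \right)} = C^{\frac{3}{2}} - C$
$L{\left(216 \right)} - 19492 = \left(216^{\frac{3}{2}} - 216\right) - 19492 = \left(1296 \sqrt{6} - 216\right) - 19492 = \left(-216 + 1296 \sqrt{6}\right) - 19492 = -19708 + 1296 \sqrt{6}$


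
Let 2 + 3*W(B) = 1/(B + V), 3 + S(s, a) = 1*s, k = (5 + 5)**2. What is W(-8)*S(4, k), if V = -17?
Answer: -17/25 ≈ -0.68000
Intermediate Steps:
k = 100 (k = 10**2 = 100)
S(s, a) = -3 + s (S(s, a) = -3 + 1*s = -3 + s)
W(B) = -2/3 + 1/(3*(-17 + B)) (W(B) = -2/3 + 1/(3*(B - 17)) = -2/3 + 1/(3*(-17 + B)))
W(-8)*S(4, k) = ((35 - 2*(-8))/(3*(-17 - 8)))*(-3 + 4) = ((1/3)*(35 + 16)/(-25))*1 = ((1/3)*(-1/25)*51)*1 = -17/25*1 = -17/25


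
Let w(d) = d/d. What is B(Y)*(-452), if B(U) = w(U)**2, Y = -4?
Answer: -452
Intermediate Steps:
w(d) = 1
B(U) = 1 (B(U) = 1**2 = 1)
B(Y)*(-452) = 1*(-452) = -452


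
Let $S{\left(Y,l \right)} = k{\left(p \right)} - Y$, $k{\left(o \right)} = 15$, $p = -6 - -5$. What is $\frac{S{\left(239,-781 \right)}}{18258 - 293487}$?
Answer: $\frac{224}{275229} \approx 0.00081387$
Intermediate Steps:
$p = -1$ ($p = -6 + 5 = -1$)
$S{\left(Y,l \right)} = 15 - Y$
$\frac{S{\left(239,-781 \right)}}{18258 - 293487} = \frac{15 - 239}{18258 - 293487} = \frac{15 - 239}{-275229} = \left(-224\right) \left(- \frac{1}{275229}\right) = \frac{224}{275229}$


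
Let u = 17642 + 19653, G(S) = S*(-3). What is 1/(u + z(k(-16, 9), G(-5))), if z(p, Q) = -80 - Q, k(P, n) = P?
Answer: 1/37200 ≈ 2.6882e-5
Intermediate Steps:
G(S) = -3*S
u = 37295
1/(u + z(k(-16, 9), G(-5))) = 1/(37295 + (-80 - (-3)*(-5))) = 1/(37295 + (-80 - 1*15)) = 1/(37295 + (-80 - 15)) = 1/(37295 - 95) = 1/37200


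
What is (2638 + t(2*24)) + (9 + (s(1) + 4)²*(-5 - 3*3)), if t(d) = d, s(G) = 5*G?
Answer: 1561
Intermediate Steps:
(2638 + t(2*24)) + (9 + (s(1) + 4)²*(-5 - 3*3)) = (2638 + 2*24) + (9 + (5*1 + 4)²*(-5 - 3*3)) = (2638 + 48) + (9 + (5 + 4)²*(-5 - 9)) = 2686 + (9 + 9²*(-14)) = 2686 + (9 + 81*(-14)) = 2686 + (9 - 1134) = 2686 - 1125 = 1561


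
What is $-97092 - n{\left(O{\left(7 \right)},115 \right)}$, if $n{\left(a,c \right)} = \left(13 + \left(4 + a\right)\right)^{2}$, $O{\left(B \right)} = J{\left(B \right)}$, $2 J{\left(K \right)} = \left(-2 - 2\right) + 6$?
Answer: $-97416$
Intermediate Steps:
$J{\left(K \right)} = 1$ ($J{\left(K \right)} = \frac{\left(-2 - 2\right) + 6}{2} = \frac{-4 + 6}{2} = \frac{1}{2} \cdot 2 = 1$)
$O{\left(B \right)} = 1$
$n{\left(a,c \right)} = \left(17 + a\right)^{2}$
$-97092 - n{\left(O{\left(7 \right)},115 \right)} = -97092 - \left(17 + 1\right)^{2} = -97092 - 18^{2} = -97092 - 324 = -97416$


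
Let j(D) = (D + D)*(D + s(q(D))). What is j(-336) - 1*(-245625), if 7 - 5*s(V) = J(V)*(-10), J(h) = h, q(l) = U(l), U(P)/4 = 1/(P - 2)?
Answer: 397565829/845 ≈ 4.7049e+5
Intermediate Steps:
U(P) = 4/(-2 + P) (U(P) = 4/(P - 2) = 4/(-2 + P))
q(l) = 4/(-2 + l)
s(V) = 7/5 + 2*V (s(V) = 7/5 - V*(-10)/5 = 7/5 - (-2)*V = 7/5 + 2*V)
j(D) = 2*D*(7/5 + D + 8/(-2 + D)) (j(D) = (D + D)*(D + (7/5 + 2*(4/(-2 + D)))) = (2*D)*(D + (7/5 + 8/(-2 + D))) = (2*D)*(7/5 + D + 8/(-2 + D)) = 2*D*(7/5 + D + 8/(-2 + D)))
j(-336) - 1*(-245625) = (⅖)*(-336)*(26 - 3*(-336) + 5*(-336)²)/(-2 - 336) - 1*(-245625) = (⅖)*(-336)*(26 + 1008 + 5*112896)/(-338) + 245625 = (⅖)*(-336)*(-1/338)*(26 + 1008 + 564480) + 245625 = (⅖)*(-336)*(-1/338)*565514 + 245625 = 190012704/845 + 245625 = 397565829/845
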